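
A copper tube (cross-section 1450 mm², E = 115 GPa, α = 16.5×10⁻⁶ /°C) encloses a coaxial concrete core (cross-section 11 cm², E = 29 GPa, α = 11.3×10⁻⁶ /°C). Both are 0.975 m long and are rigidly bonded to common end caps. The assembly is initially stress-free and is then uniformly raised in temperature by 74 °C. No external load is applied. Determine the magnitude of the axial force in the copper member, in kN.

P ≈ 10.3 kN (compressive in the copper)

The copper has the larger α, so on heating it would change length more than the concrete if both were free. The rigid plates force a common final length, so the copper is put into compression and the concrete into tension, with equal and opposite forces P (no external load).
Setting the final lengths equal and cancelling L: (α₁ − α₂)ΔT = P/(A₁E₁) + P/(A₂E₂).
|α₁ − α₂|·ΔT = 5.2×10⁻⁶ × 74 = 0.0003848.
1/(A₁E₁) + 1/(A₂E₂) = 1/(1450×115×10³) + 1/(1100×29×10³) = 3.734×10⁻⁸ N⁻¹.
So P = 0.0003848 / 3.734×10⁻⁸ = 10.3 kN.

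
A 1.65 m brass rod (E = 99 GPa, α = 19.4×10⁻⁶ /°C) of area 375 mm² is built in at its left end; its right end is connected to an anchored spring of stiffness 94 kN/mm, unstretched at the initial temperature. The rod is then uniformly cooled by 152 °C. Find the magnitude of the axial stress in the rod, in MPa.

If the spring were absent the rod would shorten by αΔT L = 19.4×10⁻⁶ × 152 × 1650 = 4.866 mm.
With a force P in the spring, the elastic change of the rod is PL/(AE) and that of the spring is P/k; compatibility requires their sum to equal δ_free.
P [ L/(AE) + 1/k ] = δ_free → P [ 1650/(375×99×10³) + 1/(94×10³) ] = 4.866.
P = 4.866 / 5.508×10⁻⁵ = 88330 N.
σ = P/A = 88330/375 = 235.5 MPa.

σ ≈ 236 MPa (tensile)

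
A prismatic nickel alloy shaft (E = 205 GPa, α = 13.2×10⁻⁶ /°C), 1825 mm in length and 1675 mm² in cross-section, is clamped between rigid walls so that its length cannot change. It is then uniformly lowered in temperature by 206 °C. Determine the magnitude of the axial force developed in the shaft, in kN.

P ≈ 934 kN (tensile)

With zero net strain, σ = E·αΔT = 205 GPa × 13.2×10⁻⁶ × 206 = 557.4 MPa.
Then P = σA = 557.4 × 1675 mm² = 933.7 kN, tensile.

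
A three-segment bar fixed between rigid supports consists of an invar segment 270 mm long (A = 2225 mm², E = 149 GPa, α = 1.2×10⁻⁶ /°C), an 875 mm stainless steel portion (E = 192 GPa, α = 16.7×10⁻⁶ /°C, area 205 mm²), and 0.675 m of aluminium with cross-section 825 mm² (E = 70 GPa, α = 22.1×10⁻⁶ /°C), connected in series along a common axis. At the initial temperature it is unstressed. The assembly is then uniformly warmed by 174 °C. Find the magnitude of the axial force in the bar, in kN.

P ≈ 150 kN (compressive)

If the supports were absent, the total length change would be Σ αᵢΔT Lᵢ = 1.2×10⁻⁶×174×270 + 16.7×10⁻⁶×174×875 + 22.1×10⁻⁶×174×675 = 5.195 mm.
Since the ends are fixed, an axial force P builds up, equal in every segment, with P · Σ Lᵢ/(AᵢEᵢ) = δ_free.
Σ Lᵢ/(AᵢEᵢ) = 270/(2225×149×10³) + 875/(205×192×10³) + 675/(825×70×10³) = 3.473×10⁻⁵ mm/N.
P = 5.195 / 3.473×10⁻⁵ = 149600 N = 149.6 kN, compressive.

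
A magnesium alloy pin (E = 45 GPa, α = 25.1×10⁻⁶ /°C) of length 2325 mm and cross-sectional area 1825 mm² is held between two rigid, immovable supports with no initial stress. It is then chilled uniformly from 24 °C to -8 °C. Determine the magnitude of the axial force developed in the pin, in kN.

Full restraint means ε = 0, so the stress is σ = EαΔT = 45×10³ × 25.1×10⁻⁶ × 32 = 36.14 MPa.
Then P = σA = 36.14 × 1825 mm² = 65.96 kN, tensile.

P ≈ 66 kN (tensile)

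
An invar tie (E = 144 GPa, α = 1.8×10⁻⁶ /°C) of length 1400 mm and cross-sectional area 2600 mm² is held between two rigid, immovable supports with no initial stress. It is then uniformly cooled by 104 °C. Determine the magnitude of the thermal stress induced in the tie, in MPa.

σ ≈ 27 MPa (tensile)

Because both ends are immovable the net strain is zero, and the suppressed thermal strain is αΔT = 1.8×10⁻⁶ × 104 = 187.2×10⁻⁶.
σ = EαΔT = 144×10³ × 1.8×10⁻⁶ × 104 = 26.96 MPa (tensile; the tie is trying to contract).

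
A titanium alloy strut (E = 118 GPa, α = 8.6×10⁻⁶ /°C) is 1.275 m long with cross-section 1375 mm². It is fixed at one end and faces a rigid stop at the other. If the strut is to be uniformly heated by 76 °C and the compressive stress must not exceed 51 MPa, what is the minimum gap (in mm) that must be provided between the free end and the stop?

g ≈ 0.282 mm

Free expansion if unrestrained: δ_free = αΔT L = 8.6×10⁻⁶ × 76 × 1275 = 0.8333 mm.
At the allowable stress the elastic shortening the wall may impose is σL/E = 51 × 1275 / (118×10³) = 0.5511 mm.
So the gap has to take up the difference, g_min = δ_free − σL/E = 0.8333 − 0.5511 = 0.2823 mm.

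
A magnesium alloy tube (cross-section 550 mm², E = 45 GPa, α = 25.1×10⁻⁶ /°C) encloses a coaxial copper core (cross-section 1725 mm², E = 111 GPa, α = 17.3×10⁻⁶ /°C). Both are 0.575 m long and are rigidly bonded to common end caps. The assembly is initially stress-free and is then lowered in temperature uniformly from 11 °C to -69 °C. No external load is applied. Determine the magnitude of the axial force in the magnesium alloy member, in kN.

P ≈ 13.7 kN (tensile in the magnesium alloy)

Both members must finish at the same length. With the larger α, the magnesium alloy tends to over-contract; the plates restrain it, putting the magnesium alloy in tension and the copper in compression. With no external load the two internal forces are equal and opposite, magnitude P.
Setting the final lengths equal and cancelling L: (α₁ − α₂)ΔT = P/(A₁E₁) + P/(A₂E₂).
|α₁ − α₂|·ΔT = 7.8×10⁻⁶ × 80 = 0.000624.
1/(A₁E₁) + 1/(A₂E₂) = 1/(550×45×10³) + 1/(1725×111×10³) = 4.563×10⁻⁸ N⁻¹.
P = 0.000624 / 4.563×10⁻⁸ = 13680 N = 13.68 kN.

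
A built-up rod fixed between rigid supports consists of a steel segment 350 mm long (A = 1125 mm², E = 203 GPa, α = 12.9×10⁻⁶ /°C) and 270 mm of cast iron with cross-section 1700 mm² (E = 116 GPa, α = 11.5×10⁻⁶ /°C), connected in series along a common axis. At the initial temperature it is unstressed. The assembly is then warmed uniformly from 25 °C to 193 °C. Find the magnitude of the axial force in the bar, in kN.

If the supports were absent, the total length change would be Σ αᵢΔT Lᵢ = 12.9×10⁻⁶×168×350 + 11.5×10⁻⁶×168×270 = 1.28 mm.
The walls prevent any net length change, so an axial force P (same in every segment) develops. Compatibility: P · Σ Lᵢ/(AᵢEᵢ) = δ_free.
Σ Lᵢ/(AᵢEᵢ) = 350/(1125×203×10³) + 270/(1700×116×10³) = 2.902×10⁻⁶ mm/N.
Hence P = δ_free / Σ(L/AE) = 1.28/2.902×10⁻⁶ = 441.2 kN (compressive).

P ≈ 441 kN (compressive)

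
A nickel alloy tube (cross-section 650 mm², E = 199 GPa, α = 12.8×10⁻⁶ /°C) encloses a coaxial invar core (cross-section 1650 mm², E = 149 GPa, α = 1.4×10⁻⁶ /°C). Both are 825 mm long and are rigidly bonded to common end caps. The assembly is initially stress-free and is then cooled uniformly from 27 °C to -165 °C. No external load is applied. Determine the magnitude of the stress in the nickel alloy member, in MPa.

Both members must finish at the same length. With the larger α, the nickel alloy tends to over-contract; the plates restrain it, putting the nickel alloy in tension and the invar in compression. With no external load the two internal forces are equal and opposite, magnitude P.
Equating the net (thermal + elastic) strains gives |α₁ − α₂|·ΔT = P·[1/(A₁E₁) + 1/(A₂E₂)].
|α₁ − α₂|·ΔT = 11.4×10⁻⁶ × 192 = 0.002189.
1/(A₁E₁) + 1/(A₂E₂) = 1/(650×199×10³) + 1/(1650×149×10³) = 1.18×10⁻⁸ N⁻¹.
So P = 0.002189 / 1.18×10⁻⁸ = 185.5 kN.
σ_{nickel alloy} = P/A₁ = 185500/650 = 285.4 MPa, tensile.

σ ≈ 285 MPa (tensile)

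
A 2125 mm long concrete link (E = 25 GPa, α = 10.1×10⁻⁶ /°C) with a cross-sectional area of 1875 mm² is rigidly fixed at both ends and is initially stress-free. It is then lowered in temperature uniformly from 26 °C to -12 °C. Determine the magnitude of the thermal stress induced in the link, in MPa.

The supports are rigid, so the total axial strain is zero. The restrained thermal strain is ε = αΔT = 10.1×10⁻⁶ × 38 = 383.8×10⁻⁶.
Hence σ = E·αΔT = 25×10³ × 383.8×10⁻⁶ = 9.595 MPa, tensile.

σ ≈ 9.6 MPa (tensile)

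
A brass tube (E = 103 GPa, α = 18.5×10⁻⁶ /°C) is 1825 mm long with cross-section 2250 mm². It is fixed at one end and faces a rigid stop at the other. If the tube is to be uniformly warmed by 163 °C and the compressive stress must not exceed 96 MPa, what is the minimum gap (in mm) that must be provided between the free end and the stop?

g ≈ 3.8 mm

With no wall the tube would lengthen by αΔT L = 18.5×10⁻⁶ × 163 × 1825 = 5.503 mm.
A stress of 96 MPa corresponds to the wall pushing the tube back by σL/E = 96×1825/(103×10³) = 1.701 mm.
The gap must absorb the remainder: g_min = 5.503 − 1.701 = 3.802 mm.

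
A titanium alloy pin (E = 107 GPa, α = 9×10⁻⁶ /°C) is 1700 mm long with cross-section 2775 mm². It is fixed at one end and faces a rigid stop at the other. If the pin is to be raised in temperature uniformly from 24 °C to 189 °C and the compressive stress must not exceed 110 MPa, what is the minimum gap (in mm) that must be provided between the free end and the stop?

With no wall the pin would lengthen by αΔT L = 9×10⁻⁶ × 165 × 1700 = 2.525 mm.
A stress of 110 MPa corresponds to the wall pushing the pin back by σL/E = 110×1700/(107×10³) = 1.748 mm.
So the gap has to take up the difference, g_min = δ_free − σL/E = 2.525 − 1.748 = 0.7768 mm.

g ≈ 0.777 mm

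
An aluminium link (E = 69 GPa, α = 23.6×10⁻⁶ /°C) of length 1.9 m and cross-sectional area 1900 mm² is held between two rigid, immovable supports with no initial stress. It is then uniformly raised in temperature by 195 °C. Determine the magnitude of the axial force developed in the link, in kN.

Full restraint means ε = 0, so the stress is σ = EαΔT = 69×10³ × 23.6×10⁻⁶ × 195 = 317.5 MPa.
Axial force P = σA = 317.5 × 1900 = 603300 N = 603.3 kN, compressive.

P ≈ 603 kN (compressive)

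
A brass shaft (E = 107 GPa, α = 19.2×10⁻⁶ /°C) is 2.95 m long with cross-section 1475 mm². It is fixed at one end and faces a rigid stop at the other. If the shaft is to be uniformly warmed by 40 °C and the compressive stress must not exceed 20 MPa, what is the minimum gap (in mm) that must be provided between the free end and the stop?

g ≈ 1.71 mm

With no wall the shaft would lengthen by αΔT L = 19.2×10⁻⁶ × 40 × 2950 = 2.266 mm.
A stress of 20 MPa corresponds to the wall pushing the shaft back by σL/E = 20×2950/(107×10³) = 0.5514 mm.
So the gap has to take up the difference, g_min = δ_free − σL/E = 2.266 − 0.5514 = 1.714 mm.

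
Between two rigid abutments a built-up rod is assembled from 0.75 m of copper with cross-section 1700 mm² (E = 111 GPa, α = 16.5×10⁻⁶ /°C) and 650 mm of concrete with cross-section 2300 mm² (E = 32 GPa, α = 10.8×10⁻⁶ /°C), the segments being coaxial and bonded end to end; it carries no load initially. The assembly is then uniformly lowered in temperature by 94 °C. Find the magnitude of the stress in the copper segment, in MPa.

σ ≈ 83.7 MPa (tensile)

With the walls removed the bar would change length by δ_free = Σ αᵢΔT Lᵢ = 16.5×10⁻⁶×94×750 + 10.8×10⁻⁶×94×650 = 1.823 mm.
The walls prevent any net length change, so an axial force P (same in every segment) develops. Compatibility: P · Σ Lᵢ/(AᵢEᵢ) = δ_free.
The series flexibility is Σ Lᵢ/(AᵢEᵢ) = 750/(1700×111×10³) + 650/(2300×32×10³) = 1.281×10⁻⁵ mm/N.
P = 1.823 / 1.281×10⁻⁵ = 142400 N = 142.4 kN, tensile.
σ_{copper} = P / A = 142400 / 1700 = 83.74 MPa.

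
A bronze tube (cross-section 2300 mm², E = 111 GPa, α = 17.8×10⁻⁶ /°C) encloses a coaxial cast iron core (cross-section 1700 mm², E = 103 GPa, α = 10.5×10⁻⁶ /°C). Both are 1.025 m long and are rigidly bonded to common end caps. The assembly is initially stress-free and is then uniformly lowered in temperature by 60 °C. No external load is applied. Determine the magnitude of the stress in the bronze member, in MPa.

Both members must finish at the same length. With the larger α, the bronze tends to over-contract; the plates restrain it, putting the bronze in tension and the cast iron in compression. With no external load the two internal forces are equal and opposite, magnitude P.
Compatibility of the two members (thermal + elastic change equal): (α₁ − α₂)ΔT = P·[1/(A₁E₁) + 1/(A₂E₂)].
|α₁ − α₂|·ΔT = 7.3×10⁻⁶ × 60 = 0.000438.
1/(A₁E₁) + 1/(A₂E₂) = 1/(2300×111×10³) + 1/(1700×103×10³) = 9.628×10⁻⁹ N⁻¹.
P = 0.000438 / 9.628×10⁻⁹ = 45490 N = 45.49 kN.
σ_{bronze} = P/A₁ = 45490/2300 = 19.78 MPa, tensile.

σ ≈ 19.8 MPa (tensile)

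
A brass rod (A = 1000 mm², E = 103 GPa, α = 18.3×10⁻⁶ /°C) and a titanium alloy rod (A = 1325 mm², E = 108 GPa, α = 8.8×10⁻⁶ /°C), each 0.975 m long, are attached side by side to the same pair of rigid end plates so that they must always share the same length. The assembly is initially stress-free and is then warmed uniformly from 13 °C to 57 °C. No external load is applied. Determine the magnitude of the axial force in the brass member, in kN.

P ≈ 25 kN (compressive in the brass)

Both members must finish at the same length. With the larger α, the brass tends to over-expand; the plates restrain it, putting the brass in compression and the titanium alloy in tension. With no external load the two internal forces are equal and opposite, magnitude P.
Compatibility of the two members (thermal + elastic change equal): (α₁ − α₂)ΔT = P·[1/(A₁E₁) + 1/(A₂E₂)].
|α₁ − α₂|·ΔT = 9.5×10⁻⁶ × 44 = 0.000418.
1/(A₁E₁) + 1/(A₂E₂) = 1/(1000×103×10³) + 1/(1325×108×10³) = 1.67×10⁻⁸ N⁻¹.
So P = 0.000418 / 1.67×10⁻⁸ = 25.03 kN.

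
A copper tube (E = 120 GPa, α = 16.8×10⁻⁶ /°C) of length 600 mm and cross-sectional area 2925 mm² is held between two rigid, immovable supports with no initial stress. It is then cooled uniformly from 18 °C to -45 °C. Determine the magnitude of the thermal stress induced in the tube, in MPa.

With length fixed, the mechanical strain must cancel the thermal strain αΔT = 16.8×10⁻⁶ × 63 = 1058.4×10⁻⁶.
The stress required to suppress this strain is σ = Eε = 120×10³ × 1058.4×10⁻⁶ = 127 MPa, tensile since the tube is trying to contract.

σ ≈ 127 MPa (tensile)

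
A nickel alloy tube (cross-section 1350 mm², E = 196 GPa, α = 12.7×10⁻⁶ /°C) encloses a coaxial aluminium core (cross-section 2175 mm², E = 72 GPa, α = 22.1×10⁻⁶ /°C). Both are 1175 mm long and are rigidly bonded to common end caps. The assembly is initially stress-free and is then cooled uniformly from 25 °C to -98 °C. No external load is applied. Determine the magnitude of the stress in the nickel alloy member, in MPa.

The aluminium has the larger α, so on cooling it would change length more than the nickel alloy if both were free. The rigid plates force a common final length, so the aluminium is put into tension and the nickel alloy into compression, with equal and opposite forces P (no external load).
Equating the net (thermal + elastic) strains gives |α₁ − α₂|·ΔT = P·[1/(A₁E₁) + 1/(A₂E₂)].
|α₁ − α₂|·ΔT = 9.4×10⁻⁶ × 123 = 0.001156.
1/(A₁E₁) + 1/(A₂E₂) = 1/(1350×196×10³) + 1/(2175×72×10³) = 1.016×10⁻⁸ N⁻¹.
So P = 0.001156 / 1.016×10⁻⁸ = 113.7 kN.
σ_{nickel alloy} = P/A₁ = 113700/1350 = 84.25 MPa, compressive.

σ ≈ 84.3 MPa (compressive)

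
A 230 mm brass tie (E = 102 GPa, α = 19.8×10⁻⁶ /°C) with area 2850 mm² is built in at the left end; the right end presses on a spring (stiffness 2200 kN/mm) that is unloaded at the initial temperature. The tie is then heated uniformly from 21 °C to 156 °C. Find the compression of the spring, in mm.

Free thermal expansion: δ_free = αΔT L = 19.8×10⁻⁶ × 135 × 230 = 0.6148 mm.
With a force P in the spring, the elastic change of the tie is PL/(AE) and that of the spring is P/k; compatibility requires their sum to equal δ_free.
So P = δ_free / [L/(AE) + 1/k] = 0.6148 / [ 230/(2850×102×10³) + 1/(2200×10³) ].
P = 0.6148 / 1.246×10⁻⁶ = 493500 N.
Spring compression = P/k = 493500/(2200×10³) = 0.2243 mm.

δ ≈ 0.224 mm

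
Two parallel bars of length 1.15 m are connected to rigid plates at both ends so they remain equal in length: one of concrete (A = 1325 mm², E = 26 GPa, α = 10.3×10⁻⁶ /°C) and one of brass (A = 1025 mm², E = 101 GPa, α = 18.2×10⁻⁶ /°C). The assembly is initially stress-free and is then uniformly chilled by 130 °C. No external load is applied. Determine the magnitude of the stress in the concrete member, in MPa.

σ ≈ 20 MPa (compressive)

The brass has the larger α, so on cooling it would change length more than the concrete if both were free. The rigid plates force a common final length, so the brass is put into tension and the concrete into compression, with equal and opposite forces P (no external load).
Equating the net (thermal + elastic) strains gives |α₁ − α₂|·ΔT = P·[1/(A₁E₁) + 1/(A₂E₂)].
|α₁ − α₂|·ΔT = 7.9×10⁻⁶ × 130 = 0.001027.
1/(A₁E₁) + 1/(A₂E₂) = 1/(1325×26×10³) + 1/(1025×101×10³) = 3.869×10⁻⁸ N⁻¹.
P = 0.001027 / 3.869×10⁻⁸ = 26550 N = 26.55 kN.
σ_{concrete} = P/A₁ = 26550/1325 = 20.03 MPa, compressive.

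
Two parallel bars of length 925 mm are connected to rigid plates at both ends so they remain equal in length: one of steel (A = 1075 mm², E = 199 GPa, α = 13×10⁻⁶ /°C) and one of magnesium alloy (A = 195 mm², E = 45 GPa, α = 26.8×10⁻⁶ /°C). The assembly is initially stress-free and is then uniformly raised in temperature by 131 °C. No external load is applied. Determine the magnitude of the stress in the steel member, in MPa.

The magnesium alloy has the larger α, so on heating it would change length more than the steel if both were free. The rigid plates force a common final length, so the magnesium alloy is put into compression and the steel into tension, with equal and opposite forces P (no external load).
Equating the net (thermal + elastic) strains gives |α₁ − α₂|·ΔT = P·[1/(A₁E₁) + 1/(A₂E₂)].
|α₁ − α₂|·ΔT = 13.8×10⁻⁶ × 131 = 0.001808.
1/(A₁E₁) + 1/(A₂E₂) = 1/(1075×199×10³) + 1/(195×45×10³) = 1.186×10⁻⁷ N⁻¹.
So P = 0.001808 / 1.186×10⁻⁷ = 15.24 kN.
σ_{steel} = P/A₁ = 15240/1075 = 14.18 MPa, tensile.

σ ≈ 14.2 MPa (tensile)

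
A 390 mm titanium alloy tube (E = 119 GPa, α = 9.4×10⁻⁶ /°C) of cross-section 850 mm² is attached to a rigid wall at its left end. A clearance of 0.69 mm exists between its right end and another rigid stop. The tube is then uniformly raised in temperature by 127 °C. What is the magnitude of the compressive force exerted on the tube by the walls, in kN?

P ≈ 0 kN

Free thermal elongation = αΔT L = 9.4×10⁻⁶ × 127 × 390 = 0.4656 mm.
This is smaller than the 0.69 mm clearance, so the tube expands freely without reaching the stop — the stress is zero.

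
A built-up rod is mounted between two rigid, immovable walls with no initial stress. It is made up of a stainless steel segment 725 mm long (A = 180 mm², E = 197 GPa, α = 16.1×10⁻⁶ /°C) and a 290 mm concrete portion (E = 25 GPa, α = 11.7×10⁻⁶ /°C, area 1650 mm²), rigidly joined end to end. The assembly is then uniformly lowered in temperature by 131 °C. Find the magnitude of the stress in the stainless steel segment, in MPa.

σ ≈ 399 MPa (tensile)

Free thermal contraction of the whole bar: Σ αᵢΔT Lᵢ = 16.1×10⁻⁶×131×725 + 11.7×10⁻⁶×131×290 = 1.974 mm.
The walls prevent any net length change, so an axial force P (same in every segment) develops. Compatibility: P · Σ Lᵢ/(AᵢEᵢ) = δ_free.
Σ Lᵢ/(AᵢEᵢ) = 725/(180×197×10³) + 290/(1650×25×10³) = 2.748×10⁻⁵ mm/N.
P = 1.974 / 2.748×10⁻⁵ = 71830 N = 71.83 kN, tensile.
σ_{stainless steel} = P / A = 71830 / 180 = 399.1 MPa.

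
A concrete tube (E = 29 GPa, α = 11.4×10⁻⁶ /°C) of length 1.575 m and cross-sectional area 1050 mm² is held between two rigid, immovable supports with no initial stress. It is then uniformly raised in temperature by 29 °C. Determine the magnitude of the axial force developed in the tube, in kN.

P ≈ 10.1 kN (compressive)

With zero net strain, σ = E·αΔT = 29 GPa × 11.4×10⁻⁶ × 29 = 9.587 MPa.
P = AEαΔT = 1050 × 29×10³ × 11.4×10⁻⁶ × 29 = 10.07 kN (compressive).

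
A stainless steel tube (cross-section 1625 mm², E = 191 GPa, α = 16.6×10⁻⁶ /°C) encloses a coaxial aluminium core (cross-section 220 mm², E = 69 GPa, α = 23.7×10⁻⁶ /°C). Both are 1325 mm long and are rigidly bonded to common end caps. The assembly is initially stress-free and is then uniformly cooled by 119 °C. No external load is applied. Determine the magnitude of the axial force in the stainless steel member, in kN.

Both members must finish at the same length. With the larger α, the aluminium tends to over-contract; the plates restrain it, putting the aluminium in tension and the stainless steel in compression. With no external load the two internal forces are equal and opposite, magnitude P.
Setting the final lengths equal and cancelling L: (α₁ − α₂)ΔT = P/(A₁E₁) + P/(A₂E₂).
|α₁ − α₂|·ΔT = 7.1×10⁻⁶ × 119 = 0.0008449.
1/(A₁E₁) + 1/(A₂E₂) = 1/(1625×191×10³) + 1/(220×69×10³) = 6.91×10⁻⁸ N⁻¹.
P = 0.0008449 / 6.91×10⁻⁸ = 12230 N = 12.23 kN.

P ≈ 12.2 kN (compressive in the stainless steel)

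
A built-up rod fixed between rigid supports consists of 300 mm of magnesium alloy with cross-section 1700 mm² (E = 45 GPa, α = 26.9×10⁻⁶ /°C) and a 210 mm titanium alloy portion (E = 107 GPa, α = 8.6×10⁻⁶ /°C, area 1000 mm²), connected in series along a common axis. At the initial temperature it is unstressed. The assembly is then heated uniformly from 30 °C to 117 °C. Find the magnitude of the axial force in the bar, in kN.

Free thermal expansion of the whole bar: Σ αᵢΔT Lᵢ = 26.9×10⁻⁶×87×300 + 8.6×10⁻⁶×87×210 = 0.8592 mm.
The walls prevent any net length change, so an axial force P (same in every segment) develops. Compatibility: P · Σ Lᵢ/(AᵢEᵢ) = δ_free.
The series flexibility is Σ Lᵢ/(AᵢEᵢ) = 300/(1700×45×10³) + 210/(1000×107×10³) = 5.884×10⁻⁶ mm/N.
So P = 0.8592 / 5.884×10⁻⁶ = 146 kN, compressive.

P ≈ 146 kN (compressive)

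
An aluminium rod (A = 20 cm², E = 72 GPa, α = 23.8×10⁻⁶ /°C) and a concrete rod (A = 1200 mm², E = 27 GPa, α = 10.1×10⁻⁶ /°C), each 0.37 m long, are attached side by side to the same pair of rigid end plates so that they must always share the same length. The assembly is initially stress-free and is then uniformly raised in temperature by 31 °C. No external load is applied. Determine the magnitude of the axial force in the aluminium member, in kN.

Equilibrium of a rigid end plate with no external load gives equal and opposite internal forces ±P in the two members. Since α_{aluminium} > α_{concrete}, heating drives the aluminium into compression and the concrete into tension.
Setting the final lengths equal and cancelling L: (α₁ − α₂)ΔT = P/(A₁E₁) + P/(A₂E₂).
|α₁ − α₂|·ΔT = 13.7×10⁻⁶ × 31 = 0.0004247.
1/(A₁E₁) + 1/(A₂E₂) = 1/(2000×72×10³) + 1/(1200×27×10³) = 3.781×10⁻⁸ N⁻¹.
P = 0.0004247 / 3.781×10⁻⁸ = 11230 N = 11.23 kN.

P ≈ 11.2 kN (compressive in the aluminium)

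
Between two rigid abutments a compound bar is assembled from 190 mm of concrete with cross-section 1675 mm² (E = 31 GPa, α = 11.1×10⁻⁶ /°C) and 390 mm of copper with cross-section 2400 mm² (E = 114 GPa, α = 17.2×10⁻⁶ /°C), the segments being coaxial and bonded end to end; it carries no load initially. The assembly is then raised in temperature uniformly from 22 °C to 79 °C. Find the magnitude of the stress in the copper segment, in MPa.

With the walls removed the bar would change length by δ_free = Σ αᵢΔT Lᵢ = 11.1×10⁻⁶×57×190 + 17.2×10⁻⁶×57×390 = 0.5026 mm.
The walls prevent any net length change, so an axial force P (same in every segment) develops. Compatibility: P · Σ Lᵢ/(AᵢEᵢ) = δ_free.
The series flexibility is Σ Lᵢ/(AᵢEᵢ) = 190/(1675×31×10³) + 390/(2400×114×10³) = 5.085×10⁻⁶ mm/N.
So P = 0.5026 / 5.085×10⁻⁶ = 98.84 kN, compressive.
σ_{copper} = P / A = 98840 / 2400 = 41.18 MPa.

σ ≈ 41.2 MPa (compressive)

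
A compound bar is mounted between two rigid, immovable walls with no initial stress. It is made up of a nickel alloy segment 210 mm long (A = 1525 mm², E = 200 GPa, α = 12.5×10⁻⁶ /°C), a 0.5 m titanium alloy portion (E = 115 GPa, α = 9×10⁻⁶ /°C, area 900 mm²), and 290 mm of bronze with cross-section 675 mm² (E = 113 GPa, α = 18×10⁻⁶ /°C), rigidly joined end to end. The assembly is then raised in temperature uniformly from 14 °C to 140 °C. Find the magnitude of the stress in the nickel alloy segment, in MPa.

If the supports were absent, the total length change would be Σ αᵢΔT Lᵢ = 12.5×10⁻⁶×126×210 + 9×10⁻⁶×126×500 + 18×10⁻⁶×126×290 = 1.555 mm.
The walls prevent any net length change, so an axial force P (same in every segment) develops. Compatibility: P · Σ Lᵢ/(AᵢEᵢ) = δ_free.
Σ Lᵢ/(AᵢEᵢ) = 210/(1525×200×10³) + 500/(900×115×10³) + 290/(675×113×10³) = 9.321×10⁻⁶ mm/N.
So P = 1.555 / 9.321×10⁻⁶ = 166.9 kN, compressive.
σ_{nickel alloy} = P / A = 166900 / 1525 = 109.4 MPa.

σ ≈ 109 MPa (compressive)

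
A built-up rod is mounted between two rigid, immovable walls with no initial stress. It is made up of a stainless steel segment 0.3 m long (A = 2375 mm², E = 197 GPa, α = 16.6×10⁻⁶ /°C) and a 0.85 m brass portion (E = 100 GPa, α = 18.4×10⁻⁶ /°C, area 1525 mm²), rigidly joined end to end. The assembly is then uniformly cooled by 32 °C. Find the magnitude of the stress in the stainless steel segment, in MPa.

With the walls removed the bar would change length by δ_free = Σ αᵢΔT Lᵢ = 16.6×10⁻⁶×32×300 + 18.4×10⁻⁶×32×850 = 0.6598 mm.
Since the ends are fixed, an axial force P builds up, equal in every segment, with P · Σ Lᵢ/(AᵢEᵢ) = δ_free.
The series flexibility is Σ Lᵢ/(AᵢEᵢ) = 300/(2375×197×10³) + 850/(1525×100×10³) = 6.215×10⁻⁶ mm/N.
Hence P = δ_free / Σ(L/AE) = 0.6598/6.215×10⁻⁶ = 106.2 kN (tensile).
σ_{stainless steel} = P / A = 106200 / 2375 = 44.7 MPa.

σ ≈ 44.7 MPa (tensile)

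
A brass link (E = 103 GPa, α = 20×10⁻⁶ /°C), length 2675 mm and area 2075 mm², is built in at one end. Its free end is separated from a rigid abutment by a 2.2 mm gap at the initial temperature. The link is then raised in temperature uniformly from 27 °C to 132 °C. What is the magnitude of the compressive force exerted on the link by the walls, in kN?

Free thermal elongation = αΔT L = 20×10⁻⁶ × 105 × 2675 = 5.617 mm.
The gap closes (δ_free > 2.2 mm) and the wall then resists a further 5.617 − 2.2 = 3.417 mm of expansion.
So σ = E(δ_free − g)/L = 103×10³ × 3.417/2675 = 131.6 MPa.
Force on the wall = σA = 131.6 × 2075 mm² = 273 kN.

P ≈ 273 kN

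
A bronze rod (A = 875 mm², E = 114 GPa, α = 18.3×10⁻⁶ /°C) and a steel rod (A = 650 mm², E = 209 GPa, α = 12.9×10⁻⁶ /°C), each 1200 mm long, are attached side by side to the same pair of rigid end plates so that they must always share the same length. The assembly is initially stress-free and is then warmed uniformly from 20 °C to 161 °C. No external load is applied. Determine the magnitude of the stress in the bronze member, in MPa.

Both members must finish at the same length. With the larger α, the bronze tends to over-expand; the plates restrain it, putting the bronze in compression and the steel in tension. With no external load the two internal forces are equal and opposite, magnitude P.
Compatibility of the two members (thermal + elastic change equal): (α₁ − α₂)ΔT = P·[1/(A₁E₁) + 1/(A₂E₂)].
|α₁ − α₂|·ΔT = 5.4×10⁻⁶ × 141 = 0.0007614.
1/(A₁E₁) + 1/(A₂E₂) = 1/(875×114×10³) + 1/(650×209×10³) = 1.739×10⁻⁸ N⁻¹.
So P = 0.0007614 / 1.739×10⁻⁸ = 43.79 kN.
σ_{bronze} = P/A₁ = 43790/875 = 50.05 MPa, compressive.

σ ≈ 50 MPa (compressive)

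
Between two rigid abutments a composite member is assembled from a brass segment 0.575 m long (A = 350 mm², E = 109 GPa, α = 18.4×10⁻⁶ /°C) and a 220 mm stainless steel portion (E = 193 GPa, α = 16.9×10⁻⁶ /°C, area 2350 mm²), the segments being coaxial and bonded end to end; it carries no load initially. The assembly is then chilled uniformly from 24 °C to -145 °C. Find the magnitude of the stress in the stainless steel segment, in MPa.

σ ≈ 66.1 MPa (tensile)

Free thermal contraction of the whole bar: Σ αᵢΔT Lᵢ = 18.4×10⁻⁶×169×575 + 16.9×10⁻⁶×169×220 = 2.416 mm.
Since the ends are fixed, an axial force P builds up, equal in every segment, with P · Σ Lᵢ/(AᵢEᵢ) = δ_free.
The series flexibility is Σ Lᵢ/(AᵢEᵢ) = 575/(350×109×10³) + 220/(2350×193×10³) = 1.556×10⁻⁵ mm/N.
P = 2.416 / 1.556×10⁻⁵ = 155300 N = 155.3 kN, tensile.
σ_{stainless steel} = P / A = 155300 / 2350 = 66.09 MPa.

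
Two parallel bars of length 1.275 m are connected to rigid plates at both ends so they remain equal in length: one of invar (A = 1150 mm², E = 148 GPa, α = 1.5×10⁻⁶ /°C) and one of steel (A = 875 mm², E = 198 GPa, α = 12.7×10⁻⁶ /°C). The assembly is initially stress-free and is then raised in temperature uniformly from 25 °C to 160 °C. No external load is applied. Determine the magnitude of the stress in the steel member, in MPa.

σ ≈ 148 MPa (compressive)

Equilibrium of a rigid end plate with no external load gives equal and opposite internal forces ±P in the two members. Since α_{steel} > α_{invar}, heating drives the steel into compression and the invar into tension.
Compatibility of the two members (thermal + elastic change equal): (α₁ − α₂)ΔT = P·[1/(A₁E₁) + 1/(A₂E₂)].
|α₁ − α₂|·ΔT = 11.2×10⁻⁶ × 135 = 0.001512.
1/(A₁E₁) + 1/(A₂E₂) = 1/(1150×148×10³) + 1/(875×198×10³) = 1.165×10⁻⁸ N⁻¹.
P = 0.001512 / 1.165×10⁻⁸ = 129800 N = 129.8 kN.
σ_{steel} = P/A₂ = 129800/875 = 148.4 MPa, compressive.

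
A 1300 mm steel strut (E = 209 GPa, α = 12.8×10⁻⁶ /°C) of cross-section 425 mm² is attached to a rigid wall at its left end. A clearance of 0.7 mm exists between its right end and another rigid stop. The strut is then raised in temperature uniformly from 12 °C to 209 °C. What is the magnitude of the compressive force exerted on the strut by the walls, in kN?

Unrestrained expansion: δ_free = αΔT L = 12.8×10⁻⁶ × 197 × 1300 = 3.278 mm.
This exceeds the 0.7 mm gap, so the wall pushes back. The portion of expansion that must be recovered elastically is δ_free − gap = 3.278 − 0.7 = 2.578 mm.
Compatibility: PL/(AE) = 2.578 mm, so σ = P/A = E × (2.578/1300) = 414.5 MPa.
P = σA = 414.5 × 425 = 176.2 kN.

P ≈ 176 kN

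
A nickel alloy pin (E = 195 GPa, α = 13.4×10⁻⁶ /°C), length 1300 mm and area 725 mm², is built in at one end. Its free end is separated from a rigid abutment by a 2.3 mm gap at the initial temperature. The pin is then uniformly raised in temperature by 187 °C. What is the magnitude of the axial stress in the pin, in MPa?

σ ≈ 144 MPa (compressive)

Unrestrained expansion: δ_free = αΔT L = 13.4×10⁻⁶ × 187 × 1300 = 3.258 mm.
After closing the 2.3 mm clearance, 3.258 − 2.3 = 0.9575 mm of expansion remains to be suppressed by the wall.
So σ = E(δ_free − g)/L = 195×10³ × 0.9575/1300 = 143.6 MPa.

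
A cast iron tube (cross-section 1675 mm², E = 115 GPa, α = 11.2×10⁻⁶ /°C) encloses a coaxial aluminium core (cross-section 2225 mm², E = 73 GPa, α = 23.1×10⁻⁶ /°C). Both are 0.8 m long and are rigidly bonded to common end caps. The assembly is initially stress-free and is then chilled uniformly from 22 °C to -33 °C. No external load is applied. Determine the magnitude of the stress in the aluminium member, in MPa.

σ ≈ 25.9 MPa (tensile)

Equilibrium of a rigid end plate with no external load gives equal and opposite internal forces ±P in the two members. Since α_{aluminium} > α_{cast iron}, cooling drives the aluminium into tension and the cast iron into compression.
Setting the final lengths equal and cancelling L: (α₁ − α₂)ΔT = P/(A₁E₁) + P/(A₂E₂).
|α₁ − α₂|·ΔT = 11.9×10⁻⁶ × 55 = 0.0006545.
1/(A₁E₁) + 1/(A₂E₂) = 1/(1675×115×10³) + 1/(2225×73×10³) = 1.135×10⁻⁸ N⁻¹.
P = 0.0006545 / 1.135×10⁻⁸ = 57670 N = 57.67 kN.
σ_{aluminium} = P/A₂ = 57670/2225 = 25.92 MPa, tensile.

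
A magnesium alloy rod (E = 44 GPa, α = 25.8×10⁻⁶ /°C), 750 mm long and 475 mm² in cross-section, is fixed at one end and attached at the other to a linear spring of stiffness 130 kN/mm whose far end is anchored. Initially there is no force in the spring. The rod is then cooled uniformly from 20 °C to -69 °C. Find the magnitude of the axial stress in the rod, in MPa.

Free thermal contraction: δ_free = αΔT L = 25.8×10⁻⁶ × 89 × 750 = 1.722 mm.
Let P be the tensile force in the spring. The rod extends elastically by PL/(AE) and the spring stretches by P/k; together these equal δ_free.
P [ L/(AE) + 1/k ] = δ_free → P [ 750/(475×44×10³) + 1/(130×10³) ] = 1.722.
P = 1.722 / 4.358×10⁻⁵ = 39520 N.
σ = P/A = 39520/475 = 83.2 MPa.

σ ≈ 83.2 MPa (tensile)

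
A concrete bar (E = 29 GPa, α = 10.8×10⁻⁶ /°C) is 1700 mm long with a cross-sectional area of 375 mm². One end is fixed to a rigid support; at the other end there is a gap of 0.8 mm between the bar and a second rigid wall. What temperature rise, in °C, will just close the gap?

ΔT ≈ 43.6 °C

Contact occurs when the free expansion equals the gap: αΔT L = 0.8 mm.
ΔT = 0.8 / (10.8×10⁻⁶ × 1700) = 43.57 °C.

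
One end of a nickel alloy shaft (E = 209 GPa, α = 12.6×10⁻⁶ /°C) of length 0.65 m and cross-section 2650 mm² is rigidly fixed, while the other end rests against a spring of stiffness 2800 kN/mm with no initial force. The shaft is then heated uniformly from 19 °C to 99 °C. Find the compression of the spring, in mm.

δ ≈ 0.153 mm

The unrestrained thermal change is αΔT L = 12.6×10⁻⁶ × 80 × 650 = 0.6552 mm.
With a force P in the spring, the elastic change of the shaft is PL/(AE) and that of the spring is P/k; compatibility requires their sum to equal δ_free.
P [ L/(AE) + 1/k ] = δ_free → P [ 650/(2650×209×10³) + 1/(2800×10³) ] = 0.6552.
P = 0.6552 / 1.531×10⁻⁶ = 428000 N.
Spring compression = P/k = 428000/(2800×10³) = 0.1529 mm.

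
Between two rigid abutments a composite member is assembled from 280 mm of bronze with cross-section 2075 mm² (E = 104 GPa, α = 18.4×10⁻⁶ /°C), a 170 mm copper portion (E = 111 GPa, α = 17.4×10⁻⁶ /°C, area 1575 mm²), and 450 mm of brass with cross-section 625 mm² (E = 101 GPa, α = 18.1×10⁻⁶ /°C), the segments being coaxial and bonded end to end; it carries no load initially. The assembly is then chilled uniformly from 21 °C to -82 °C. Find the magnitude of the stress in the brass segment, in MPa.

Free thermal contraction of the whole bar: Σ αᵢΔT Lᵢ = 18.4×10⁻⁶×103×280 + 17.4×10⁻⁶×103×170 + 18.1×10⁻⁶×103×450 = 1.674 mm.
The rigid supports impose zero overall length change; the single axial force P common to all segments must satisfy P Σ Lᵢ/(AᵢEᵢ) = δ_free.
Σ Lᵢ/(AᵢEᵢ) = 280/(2075×104×10³) + 170/(1575×111×10³) + 450/(625×101×10³) = 9.399×10⁻⁶ mm/N.
P = 1.674 / 9.399×10⁻⁶ = 178100 N = 178.1 kN, tensile.
σ_{brass} = P / A = 178100 / 625 = 285 MPa.

σ ≈ 285 MPa (tensile)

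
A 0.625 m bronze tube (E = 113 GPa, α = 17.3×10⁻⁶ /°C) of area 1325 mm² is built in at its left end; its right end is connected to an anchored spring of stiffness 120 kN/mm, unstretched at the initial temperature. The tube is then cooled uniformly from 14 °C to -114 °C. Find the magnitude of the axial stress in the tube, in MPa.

If the spring were absent the tube would shorten by αΔT L = 17.3×10⁻⁶ × 128 × 625 = 1.384 mm.
Let P be the tensile force in the spring. The tube extends elastically by PL/(AE) and the spring stretches by P/k; together these equal δ_free.
So P = δ_free / [L/(AE) + 1/k] = 1.384 / [ 625/(1325×113×10³) + 1/(120×10³) ].
P = 1.384 / 1.251×10⁻⁵ = 110700 N.
σ = P/A = 110700/1325 = 83.51 MPa.

σ ≈ 83.5 MPa (tensile)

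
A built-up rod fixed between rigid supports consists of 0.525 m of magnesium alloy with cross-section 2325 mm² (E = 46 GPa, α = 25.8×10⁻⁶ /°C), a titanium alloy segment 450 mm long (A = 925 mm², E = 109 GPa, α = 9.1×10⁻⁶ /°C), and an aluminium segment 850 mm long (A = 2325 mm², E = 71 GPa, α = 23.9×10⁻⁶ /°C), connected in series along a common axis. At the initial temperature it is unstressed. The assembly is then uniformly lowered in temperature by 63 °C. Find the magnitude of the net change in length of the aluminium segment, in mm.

|ΔL| ≈ 0.432 mm

If the supports were absent, the total length change would be Σ αᵢΔT Lᵢ = 25.8×10⁻⁶×63×525 + 9.1×10⁻⁶×63×450 + 23.9×10⁻⁶×63×850 = 2.391 mm.
Since the ends are fixed, an axial force P builds up, equal in every segment, with P · Σ Lᵢ/(AᵢEᵢ) = δ_free.
Σ Lᵢ/(AᵢEᵢ) = 525/(2325×46×10³) + 450/(925×109×10³) + 850/(2325×71×10³) = 1.452×10⁻⁵ mm/N.
P = 2.391 / 1.452×10⁻⁵ = 164700 N = 164.7 kN, tensile.
For the aluminium segment, free thermal change = 23.9×10⁻⁶×63×850 = 1.28 mm and elastic change from P = 164700×850/(2325×71×10³) = 0.8479 mm; these oppose, so the net change is 0.432 mm (segment shortens).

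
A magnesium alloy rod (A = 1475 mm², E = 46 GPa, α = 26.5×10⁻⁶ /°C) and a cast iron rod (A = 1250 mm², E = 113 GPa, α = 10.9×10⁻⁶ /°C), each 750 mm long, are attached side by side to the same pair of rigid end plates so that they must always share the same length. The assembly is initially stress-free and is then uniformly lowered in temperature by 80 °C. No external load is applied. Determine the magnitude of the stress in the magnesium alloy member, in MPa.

σ ≈ 38.8 MPa (tensile)

Equilibrium of a rigid end plate with no external load gives equal and opposite internal forces ±P in the two members. Since α_{magnesium alloy} > α_{cast iron}, cooling drives the magnesium alloy into tension and the cast iron into compression.
Setting the final lengths equal and cancelling L: (α₁ − α₂)ΔT = P/(A₁E₁) + P/(A₂E₂).
|α₁ − α₂|·ΔT = 15.6×10⁻⁶ × 80 = 0.001248.
1/(A₁E₁) + 1/(A₂E₂) = 1/(1475×46×10³) + 1/(1250×113×10³) = 2.182×10⁻⁸ N⁻¹.
P = 0.001248 / 2.182×10⁻⁸ = 57200 N = 57.2 kN.
σ_{magnesium alloy} = P/A₁ = 57200/1475 = 38.78 MPa, tensile.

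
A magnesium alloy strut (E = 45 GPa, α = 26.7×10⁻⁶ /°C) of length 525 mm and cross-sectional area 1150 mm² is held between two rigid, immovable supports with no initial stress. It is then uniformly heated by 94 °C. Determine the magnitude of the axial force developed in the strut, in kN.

The ends cannot move, so σ = EαΔT = 45×10³ × 26.7×10⁻⁶ × 94 = 112.9 MPa.
Axial force P = σA = 112.9 × 1150 = 129900 N = 129.9 kN, compressive.

P ≈ 130 kN (compressive)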